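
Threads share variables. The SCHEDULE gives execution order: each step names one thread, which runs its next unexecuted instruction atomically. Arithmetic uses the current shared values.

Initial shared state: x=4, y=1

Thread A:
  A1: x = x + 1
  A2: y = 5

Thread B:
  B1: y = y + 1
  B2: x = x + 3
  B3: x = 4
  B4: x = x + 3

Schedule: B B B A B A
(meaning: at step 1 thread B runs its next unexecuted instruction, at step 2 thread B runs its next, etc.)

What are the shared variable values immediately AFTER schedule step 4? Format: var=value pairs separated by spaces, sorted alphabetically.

Answer: x=5 y=2

Derivation:
Step 1: thread B executes B1 (y = y + 1). Shared: x=4 y=2. PCs: A@0 B@1
Step 2: thread B executes B2 (x = x + 3). Shared: x=7 y=2. PCs: A@0 B@2
Step 3: thread B executes B3 (x = 4). Shared: x=4 y=2. PCs: A@0 B@3
Step 4: thread A executes A1 (x = x + 1). Shared: x=5 y=2. PCs: A@1 B@3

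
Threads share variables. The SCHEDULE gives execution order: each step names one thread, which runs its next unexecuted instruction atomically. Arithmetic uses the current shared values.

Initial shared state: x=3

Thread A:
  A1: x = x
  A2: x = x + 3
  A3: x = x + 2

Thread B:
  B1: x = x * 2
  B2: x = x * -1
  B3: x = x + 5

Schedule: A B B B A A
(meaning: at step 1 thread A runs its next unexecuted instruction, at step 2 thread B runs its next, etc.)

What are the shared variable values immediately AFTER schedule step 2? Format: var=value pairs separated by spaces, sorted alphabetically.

Step 1: thread A executes A1 (x = x). Shared: x=3. PCs: A@1 B@0
Step 2: thread B executes B1 (x = x * 2). Shared: x=6. PCs: A@1 B@1

Answer: x=6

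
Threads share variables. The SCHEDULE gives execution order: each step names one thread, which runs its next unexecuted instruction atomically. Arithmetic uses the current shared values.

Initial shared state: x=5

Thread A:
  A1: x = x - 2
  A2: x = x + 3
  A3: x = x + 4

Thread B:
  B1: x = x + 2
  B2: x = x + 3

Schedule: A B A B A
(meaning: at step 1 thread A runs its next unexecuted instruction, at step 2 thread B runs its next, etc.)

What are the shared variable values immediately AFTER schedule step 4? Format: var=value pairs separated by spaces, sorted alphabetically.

Answer: x=11

Derivation:
Step 1: thread A executes A1 (x = x - 2). Shared: x=3. PCs: A@1 B@0
Step 2: thread B executes B1 (x = x + 2). Shared: x=5. PCs: A@1 B@1
Step 3: thread A executes A2 (x = x + 3). Shared: x=8. PCs: A@2 B@1
Step 4: thread B executes B2 (x = x + 3). Shared: x=11. PCs: A@2 B@2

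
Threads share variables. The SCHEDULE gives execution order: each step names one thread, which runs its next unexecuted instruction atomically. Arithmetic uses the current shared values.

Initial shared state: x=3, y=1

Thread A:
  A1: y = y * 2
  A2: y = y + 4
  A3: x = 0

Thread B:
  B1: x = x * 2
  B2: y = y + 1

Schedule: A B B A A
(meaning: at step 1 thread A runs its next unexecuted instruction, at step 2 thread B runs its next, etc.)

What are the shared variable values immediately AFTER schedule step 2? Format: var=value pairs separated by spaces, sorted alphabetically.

Step 1: thread A executes A1 (y = y * 2). Shared: x=3 y=2. PCs: A@1 B@0
Step 2: thread B executes B1 (x = x * 2). Shared: x=6 y=2. PCs: A@1 B@1

Answer: x=6 y=2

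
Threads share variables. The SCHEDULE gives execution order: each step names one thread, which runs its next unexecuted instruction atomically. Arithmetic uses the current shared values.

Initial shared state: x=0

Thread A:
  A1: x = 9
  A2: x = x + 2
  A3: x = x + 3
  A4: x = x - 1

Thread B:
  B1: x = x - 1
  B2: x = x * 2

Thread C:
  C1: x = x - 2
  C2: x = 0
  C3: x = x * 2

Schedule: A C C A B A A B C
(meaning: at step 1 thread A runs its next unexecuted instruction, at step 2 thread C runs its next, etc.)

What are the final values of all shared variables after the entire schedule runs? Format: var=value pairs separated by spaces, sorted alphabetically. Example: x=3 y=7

Step 1: thread A executes A1 (x = 9). Shared: x=9. PCs: A@1 B@0 C@0
Step 2: thread C executes C1 (x = x - 2). Shared: x=7. PCs: A@1 B@0 C@1
Step 3: thread C executes C2 (x = 0). Shared: x=0. PCs: A@1 B@0 C@2
Step 4: thread A executes A2 (x = x + 2). Shared: x=2. PCs: A@2 B@0 C@2
Step 5: thread B executes B1 (x = x - 1). Shared: x=1. PCs: A@2 B@1 C@2
Step 6: thread A executes A3 (x = x + 3). Shared: x=4. PCs: A@3 B@1 C@2
Step 7: thread A executes A4 (x = x - 1). Shared: x=3. PCs: A@4 B@1 C@2
Step 8: thread B executes B2 (x = x * 2). Shared: x=6. PCs: A@4 B@2 C@2
Step 9: thread C executes C3 (x = x * 2). Shared: x=12. PCs: A@4 B@2 C@3

Answer: x=12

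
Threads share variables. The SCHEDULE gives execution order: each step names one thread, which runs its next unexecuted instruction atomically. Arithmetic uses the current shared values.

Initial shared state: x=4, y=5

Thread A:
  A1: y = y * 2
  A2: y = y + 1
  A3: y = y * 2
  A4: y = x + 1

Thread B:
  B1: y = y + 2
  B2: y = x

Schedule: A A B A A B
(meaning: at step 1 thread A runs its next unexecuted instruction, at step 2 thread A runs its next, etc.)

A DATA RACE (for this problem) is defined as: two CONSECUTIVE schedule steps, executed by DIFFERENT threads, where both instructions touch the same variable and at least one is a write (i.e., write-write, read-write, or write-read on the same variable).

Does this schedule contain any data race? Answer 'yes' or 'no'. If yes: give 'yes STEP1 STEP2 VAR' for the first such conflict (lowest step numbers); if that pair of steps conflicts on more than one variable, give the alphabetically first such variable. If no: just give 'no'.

Answer: yes 2 3 y

Derivation:
Steps 1,2: same thread (A). No race.
Steps 2,3: A(y = y + 1) vs B(y = y + 2). RACE on y (W-W).
Steps 3,4: B(y = y + 2) vs A(y = y * 2). RACE on y (W-W).
Steps 4,5: same thread (A). No race.
Steps 5,6: A(y = x + 1) vs B(y = x). RACE on y (W-W).
First conflict at steps 2,3.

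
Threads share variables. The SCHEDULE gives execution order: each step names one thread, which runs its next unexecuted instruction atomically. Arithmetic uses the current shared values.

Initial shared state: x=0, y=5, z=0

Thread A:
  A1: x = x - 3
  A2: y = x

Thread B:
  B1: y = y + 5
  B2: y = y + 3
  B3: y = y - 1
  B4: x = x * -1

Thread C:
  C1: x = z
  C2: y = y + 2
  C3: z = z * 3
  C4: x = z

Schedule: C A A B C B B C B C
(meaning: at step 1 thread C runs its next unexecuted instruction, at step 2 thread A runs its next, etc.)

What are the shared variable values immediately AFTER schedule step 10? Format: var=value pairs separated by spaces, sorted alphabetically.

Step 1: thread C executes C1 (x = z). Shared: x=0 y=5 z=0. PCs: A@0 B@0 C@1
Step 2: thread A executes A1 (x = x - 3). Shared: x=-3 y=5 z=0. PCs: A@1 B@0 C@1
Step 3: thread A executes A2 (y = x). Shared: x=-3 y=-3 z=0. PCs: A@2 B@0 C@1
Step 4: thread B executes B1 (y = y + 5). Shared: x=-3 y=2 z=0. PCs: A@2 B@1 C@1
Step 5: thread C executes C2 (y = y + 2). Shared: x=-3 y=4 z=0. PCs: A@2 B@1 C@2
Step 6: thread B executes B2 (y = y + 3). Shared: x=-3 y=7 z=0. PCs: A@2 B@2 C@2
Step 7: thread B executes B3 (y = y - 1). Shared: x=-3 y=6 z=0. PCs: A@2 B@3 C@2
Step 8: thread C executes C3 (z = z * 3). Shared: x=-3 y=6 z=0. PCs: A@2 B@3 C@3
Step 9: thread B executes B4 (x = x * -1). Shared: x=3 y=6 z=0. PCs: A@2 B@4 C@3
Step 10: thread C executes C4 (x = z). Shared: x=0 y=6 z=0. PCs: A@2 B@4 C@4

Answer: x=0 y=6 z=0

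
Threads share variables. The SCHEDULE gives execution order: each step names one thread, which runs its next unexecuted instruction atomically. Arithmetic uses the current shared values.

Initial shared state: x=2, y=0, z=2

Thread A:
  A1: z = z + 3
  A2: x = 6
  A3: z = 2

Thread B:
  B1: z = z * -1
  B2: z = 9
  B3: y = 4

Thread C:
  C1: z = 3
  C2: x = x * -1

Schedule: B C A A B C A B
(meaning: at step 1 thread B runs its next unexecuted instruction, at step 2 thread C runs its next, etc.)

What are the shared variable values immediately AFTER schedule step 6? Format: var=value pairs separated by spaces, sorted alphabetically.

Step 1: thread B executes B1 (z = z * -1). Shared: x=2 y=0 z=-2. PCs: A@0 B@1 C@0
Step 2: thread C executes C1 (z = 3). Shared: x=2 y=0 z=3. PCs: A@0 B@1 C@1
Step 3: thread A executes A1 (z = z + 3). Shared: x=2 y=0 z=6. PCs: A@1 B@1 C@1
Step 4: thread A executes A2 (x = 6). Shared: x=6 y=0 z=6. PCs: A@2 B@1 C@1
Step 5: thread B executes B2 (z = 9). Shared: x=6 y=0 z=9. PCs: A@2 B@2 C@1
Step 6: thread C executes C2 (x = x * -1). Shared: x=-6 y=0 z=9. PCs: A@2 B@2 C@2

Answer: x=-6 y=0 z=9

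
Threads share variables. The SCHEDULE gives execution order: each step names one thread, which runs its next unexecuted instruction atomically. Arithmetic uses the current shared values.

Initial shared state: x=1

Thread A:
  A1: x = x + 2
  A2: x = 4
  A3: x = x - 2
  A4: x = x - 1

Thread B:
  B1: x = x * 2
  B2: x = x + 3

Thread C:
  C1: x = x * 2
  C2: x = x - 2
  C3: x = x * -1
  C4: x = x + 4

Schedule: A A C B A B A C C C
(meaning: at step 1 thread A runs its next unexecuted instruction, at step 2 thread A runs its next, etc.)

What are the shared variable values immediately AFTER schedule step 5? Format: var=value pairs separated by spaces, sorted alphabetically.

Step 1: thread A executes A1 (x = x + 2). Shared: x=3. PCs: A@1 B@0 C@0
Step 2: thread A executes A2 (x = 4). Shared: x=4. PCs: A@2 B@0 C@0
Step 3: thread C executes C1 (x = x * 2). Shared: x=8. PCs: A@2 B@0 C@1
Step 4: thread B executes B1 (x = x * 2). Shared: x=16. PCs: A@2 B@1 C@1
Step 5: thread A executes A3 (x = x - 2). Shared: x=14. PCs: A@3 B@1 C@1

Answer: x=14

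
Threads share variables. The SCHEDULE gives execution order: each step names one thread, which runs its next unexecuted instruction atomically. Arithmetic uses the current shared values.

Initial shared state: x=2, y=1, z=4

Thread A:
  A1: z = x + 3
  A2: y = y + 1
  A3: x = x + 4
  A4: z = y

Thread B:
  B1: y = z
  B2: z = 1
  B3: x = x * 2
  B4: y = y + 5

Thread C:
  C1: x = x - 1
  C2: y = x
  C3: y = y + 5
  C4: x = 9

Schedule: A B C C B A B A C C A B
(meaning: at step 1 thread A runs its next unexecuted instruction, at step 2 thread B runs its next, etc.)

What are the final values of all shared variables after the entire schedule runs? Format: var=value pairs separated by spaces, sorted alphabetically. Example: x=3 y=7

Answer: x=9 y=12 z=7

Derivation:
Step 1: thread A executes A1 (z = x + 3). Shared: x=2 y=1 z=5. PCs: A@1 B@0 C@0
Step 2: thread B executes B1 (y = z). Shared: x=2 y=5 z=5. PCs: A@1 B@1 C@0
Step 3: thread C executes C1 (x = x - 1). Shared: x=1 y=5 z=5. PCs: A@1 B@1 C@1
Step 4: thread C executes C2 (y = x). Shared: x=1 y=1 z=5. PCs: A@1 B@1 C@2
Step 5: thread B executes B2 (z = 1). Shared: x=1 y=1 z=1. PCs: A@1 B@2 C@2
Step 6: thread A executes A2 (y = y + 1). Shared: x=1 y=2 z=1. PCs: A@2 B@2 C@2
Step 7: thread B executes B3 (x = x * 2). Shared: x=2 y=2 z=1. PCs: A@2 B@3 C@2
Step 8: thread A executes A3 (x = x + 4). Shared: x=6 y=2 z=1. PCs: A@3 B@3 C@2
Step 9: thread C executes C3 (y = y + 5). Shared: x=6 y=7 z=1. PCs: A@3 B@3 C@3
Step 10: thread C executes C4 (x = 9). Shared: x=9 y=7 z=1. PCs: A@3 B@3 C@4
Step 11: thread A executes A4 (z = y). Shared: x=9 y=7 z=7. PCs: A@4 B@3 C@4
Step 12: thread B executes B4 (y = y + 5). Shared: x=9 y=12 z=7. PCs: A@4 B@4 C@4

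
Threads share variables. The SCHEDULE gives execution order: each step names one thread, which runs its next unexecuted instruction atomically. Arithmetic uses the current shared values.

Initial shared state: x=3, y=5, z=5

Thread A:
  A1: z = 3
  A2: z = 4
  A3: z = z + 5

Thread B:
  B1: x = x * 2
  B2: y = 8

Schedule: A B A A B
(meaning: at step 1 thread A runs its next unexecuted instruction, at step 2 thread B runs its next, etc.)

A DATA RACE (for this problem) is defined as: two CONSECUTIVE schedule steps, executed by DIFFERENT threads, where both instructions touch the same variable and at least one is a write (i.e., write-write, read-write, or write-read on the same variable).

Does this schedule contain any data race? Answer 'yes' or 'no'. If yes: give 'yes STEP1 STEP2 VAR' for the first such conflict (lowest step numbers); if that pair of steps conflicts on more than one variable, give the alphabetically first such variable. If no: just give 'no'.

Steps 1,2: A(r=-,w=z) vs B(r=x,w=x). No conflict.
Steps 2,3: B(r=x,w=x) vs A(r=-,w=z). No conflict.
Steps 3,4: same thread (A). No race.
Steps 4,5: A(r=z,w=z) vs B(r=-,w=y). No conflict.

Answer: no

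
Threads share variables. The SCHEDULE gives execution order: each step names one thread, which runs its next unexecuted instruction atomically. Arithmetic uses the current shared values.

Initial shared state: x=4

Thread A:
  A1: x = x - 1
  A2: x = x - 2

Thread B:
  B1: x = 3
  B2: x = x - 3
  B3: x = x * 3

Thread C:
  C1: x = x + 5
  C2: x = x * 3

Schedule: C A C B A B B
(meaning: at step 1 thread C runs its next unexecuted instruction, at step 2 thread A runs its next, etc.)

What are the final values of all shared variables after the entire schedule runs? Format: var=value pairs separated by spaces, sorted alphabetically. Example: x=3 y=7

Step 1: thread C executes C1 (x = x + 5). Shared: x=9. PCs: A@0 B@0 C@1
Step 2: thread A executes A1 (x = x - 1). Shared: x=8. PCs: A@1 B@0 C@1
Step 3: thread C executes C2 (x = x * 3). Shared: x=24. PCs: A@1 B@0 C@2
Step 4: thread B executes B1 (x = 3). Shared: x=3. PCs: A@1 B@1 C@2
Step 5: thread A executes A2 (x = x - 2). Shared: x=1. PCs: A@2 B@1 C@2
Step 6: thread B executes B2 (x = x - 3). Shared: x=-2. PCs: A@2 B@2 C@2
Step 7: thread B executes B3 (x = x * 3). Shared: x=-6. PCs: A@2 B@3 C@2

Answer: x=-6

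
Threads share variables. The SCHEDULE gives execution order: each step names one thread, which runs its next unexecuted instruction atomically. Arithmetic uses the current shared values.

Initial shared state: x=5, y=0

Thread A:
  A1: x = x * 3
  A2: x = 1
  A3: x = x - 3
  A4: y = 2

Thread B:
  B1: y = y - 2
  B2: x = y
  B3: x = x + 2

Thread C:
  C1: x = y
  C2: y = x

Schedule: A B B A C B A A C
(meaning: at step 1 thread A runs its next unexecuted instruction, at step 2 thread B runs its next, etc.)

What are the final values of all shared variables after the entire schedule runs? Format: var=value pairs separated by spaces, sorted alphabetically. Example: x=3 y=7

Answer: x=-3 y=-3

Derivation:
Step 1: thread A executes A1 (x = x * 3). Shared: x=15 y=0. PCs: A@1 B@0 C@0
Step 2: thread B executes B1 (y = y - 2). Shared: x=15 y=-2. PCs: A@1 B@1 C@0
Step 3: thread B executes B2 (x = y). Shared: x=-2 y=-2. PCs: A@1 B@2 C@0
Step 4: thread A executes A2 (x = 1). Shared: x=1 y=-2. PCs: A@2 B@2 C@0
Step 5: thread C executes C1 (x = y). Shared: x=-2 y=-2. PCs: A@2 B@2 C@1
Step 6: thread B executes B3 (x = x + 2). Shared: x=0 y=-2. PCs: A@2 B@3 C@1
Step 7: thread A executes A3 (x = x - 3). Shared: x=-3 y=-2. PCs: A@3 B@3 C@1
Step 8: thread A executes A4 (y = 2). Shared: x=-3 y=2. PCs: A@4 B@3 C@1
Step 9: thread C executes C2 (y = x). Shared: x=-3 y=-3. PCs: A@4 B@3 C@2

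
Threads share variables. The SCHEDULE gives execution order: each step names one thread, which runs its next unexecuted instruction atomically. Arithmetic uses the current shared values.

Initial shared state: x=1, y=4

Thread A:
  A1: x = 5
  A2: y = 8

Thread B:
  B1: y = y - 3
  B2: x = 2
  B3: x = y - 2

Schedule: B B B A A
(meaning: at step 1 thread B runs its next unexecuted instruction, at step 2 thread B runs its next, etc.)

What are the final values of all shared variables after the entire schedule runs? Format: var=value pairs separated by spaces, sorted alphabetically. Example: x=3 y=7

Step 1: thread B executes B1 (y = y - 3). Shared: x=1 y=1. PCs: A@0 B@1
Step 2: thread B executes B2 (x = 2). Shared: x=2 y=1. PCs: A@0 B@2
Step 3: thread B executes B3 (x = y - 2). Shared: x=-1 y=1. PCs: A@0 B@3
Step 4: thread A executes A1 (x = 5). Shared: x=5 y=1. PCs: A@1 B@3
Step 5: thread A executes A2 (y = 8). Shared: x=5 y=8. PCs: A@2 B@3

Answer: x=5 y=8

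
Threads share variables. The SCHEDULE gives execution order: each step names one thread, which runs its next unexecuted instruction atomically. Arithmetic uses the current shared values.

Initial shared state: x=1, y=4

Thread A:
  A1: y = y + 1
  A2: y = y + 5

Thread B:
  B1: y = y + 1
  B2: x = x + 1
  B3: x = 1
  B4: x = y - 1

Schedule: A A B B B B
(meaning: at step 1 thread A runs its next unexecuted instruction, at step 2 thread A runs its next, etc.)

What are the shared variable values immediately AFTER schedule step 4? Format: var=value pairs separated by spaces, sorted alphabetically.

Step 1: thread A executes A1 (y = y + 1). Shared: x=1 y=5. PCs: A@1 B@0
Step 2: thread A executes A2 (y = y + 5). Shared: x=1 y=10. PCs: A@2 B@0
Step 3: thread B executes B1 (y = y + 1). Shared: x=1 y=11. PCs: A@2 B@1
Step 4: thread B executes B2 (x = x + 1). Shared: x=2 y=11. PCs: A@2 B@2

Answer: x=2 y=11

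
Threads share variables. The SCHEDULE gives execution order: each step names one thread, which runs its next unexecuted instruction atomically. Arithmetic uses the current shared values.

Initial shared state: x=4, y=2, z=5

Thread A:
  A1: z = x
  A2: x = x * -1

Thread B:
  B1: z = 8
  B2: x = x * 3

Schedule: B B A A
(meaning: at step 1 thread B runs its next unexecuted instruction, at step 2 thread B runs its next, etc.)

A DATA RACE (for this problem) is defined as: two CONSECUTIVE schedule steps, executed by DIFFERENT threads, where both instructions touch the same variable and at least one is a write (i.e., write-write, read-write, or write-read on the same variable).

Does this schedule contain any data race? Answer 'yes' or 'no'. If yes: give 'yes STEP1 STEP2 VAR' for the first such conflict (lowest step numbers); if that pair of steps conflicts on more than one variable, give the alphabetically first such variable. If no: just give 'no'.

Steps 1,2: same thread (B). No race.
Steps 2,3: B(x = x * 3) vs A(z = x). RACE on x (W-R).
Steps 3,4: same thread (A). No race.
First conflict at steps 2,3.

Answer: yes 2 3 x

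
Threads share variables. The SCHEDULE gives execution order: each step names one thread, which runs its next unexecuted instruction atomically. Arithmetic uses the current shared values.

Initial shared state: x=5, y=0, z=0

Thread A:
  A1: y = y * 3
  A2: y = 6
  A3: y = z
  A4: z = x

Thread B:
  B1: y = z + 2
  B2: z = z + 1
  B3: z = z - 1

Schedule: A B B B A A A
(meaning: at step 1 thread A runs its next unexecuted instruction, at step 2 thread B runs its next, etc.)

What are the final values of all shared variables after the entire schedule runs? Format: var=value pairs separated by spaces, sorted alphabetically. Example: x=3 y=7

Step 1: thread A executes A1 (y = y * 3). Shared: x=5 y=0 z=0. PCs: A@1 B@0
Step 2: thread B executes B1 (y = z + 2). Shared: x=5 y=2 z=0. PCs: A@1 B@1
Step 3: thread B executes B2 (z = z + 1). Shared: x=5 y=2 z=1. PCs: A@1 B@2
Step 4: thread B executes B3 (z = z - 1). Shared: x=5 y=2 z=0. PCs: A@1 B@3
Step 5: thread A executes A2 (y = 6). Shared: x=5 y=6 z=0. PCs: A@2 B@3
Step 6: thread A executes A3 (y = z). Shared: x=5 y=0 z=0. PCs: A@3 B@3
Step 7: thread A executes A4 (z = x). Shared: x=5 y=0 z=5. PCs: A@4 B@3

Answer: x=5 y=0 z=5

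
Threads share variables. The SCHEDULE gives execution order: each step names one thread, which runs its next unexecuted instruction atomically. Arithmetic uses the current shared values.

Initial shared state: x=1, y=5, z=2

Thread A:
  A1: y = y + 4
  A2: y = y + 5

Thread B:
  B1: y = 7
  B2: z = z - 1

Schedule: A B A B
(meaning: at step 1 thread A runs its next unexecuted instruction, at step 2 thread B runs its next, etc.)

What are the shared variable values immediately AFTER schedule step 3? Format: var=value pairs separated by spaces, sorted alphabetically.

Answer: x=1 y=12 z=2

Derivation:
Step 1: thread A executes A1 (y = y + 4). Shared: x=1 y=9 z=2. PCs: A@1 B@0
Step 2: thread B executes B1 (y = 7). Shared: x=1 y=7 z=2. PCs: A@1 B@1
Step 3: thread A executes A2 (y = y + 5). Shared: x=1 y=12 z=2. PCs: A@2 B@1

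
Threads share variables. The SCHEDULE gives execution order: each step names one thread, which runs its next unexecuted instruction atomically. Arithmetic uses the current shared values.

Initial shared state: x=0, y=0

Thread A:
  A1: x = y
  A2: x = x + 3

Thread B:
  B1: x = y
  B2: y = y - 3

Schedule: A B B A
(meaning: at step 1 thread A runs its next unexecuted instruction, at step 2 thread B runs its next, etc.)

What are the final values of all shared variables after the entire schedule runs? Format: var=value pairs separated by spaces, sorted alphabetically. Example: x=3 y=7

Answer: x=3 y=-3

Derivation:
Step 1: thread A executes A1 (x = y). Shared: x=0 y=0. PCs: A@1 B@0
Step 2: thread B executes B1 (x = y). Shared: x=0 y=0. PCs: A@1 B@1
Step 3: thread B executes B2 (y = y - 3). Shared: x=0 y=-3. PCs: A@1 B@2
Step 4: thread A executes A2 (x = x + 3). Shared: x=3 y=-3. PCs: A@2 B@2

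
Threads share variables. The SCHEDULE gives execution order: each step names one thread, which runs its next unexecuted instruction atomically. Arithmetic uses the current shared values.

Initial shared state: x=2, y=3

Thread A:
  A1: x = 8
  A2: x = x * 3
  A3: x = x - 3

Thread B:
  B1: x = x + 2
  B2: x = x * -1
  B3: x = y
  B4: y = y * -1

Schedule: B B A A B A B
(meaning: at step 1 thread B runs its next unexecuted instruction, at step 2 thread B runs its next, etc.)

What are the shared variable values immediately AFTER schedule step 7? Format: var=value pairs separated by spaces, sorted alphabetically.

Answer: x=0 y=-3

Derivation:
Step 1: thread B executes B1 (x = x + 2). Shared: x=4 y=3. PCs: A@0 B@1
Step 2: thread B executes B2 (x = x * -1). Shared: x=-4 y=3. PCs: A@0 B@2
Step 3: thread A executes A1 (x = 8). Shared: x=8 y=3. PCs: A@1 B@2
Step 4: thread A executes A2 (x = x * 3). Shared: x=24 y=3. PCs: A@2 B@2
Step 5: thread B executes B3 (x = y). Shared: x=3 y=3. PCs: A@2 B@3
Step 6: thread A executes A3 (x = x - 3). Shared: x=0 y=3. PCs: A@3 B@3
Step 7: thread B executes B4 (y = y * -1). Shared: x=0 y=-3. PCs: A@3 B@4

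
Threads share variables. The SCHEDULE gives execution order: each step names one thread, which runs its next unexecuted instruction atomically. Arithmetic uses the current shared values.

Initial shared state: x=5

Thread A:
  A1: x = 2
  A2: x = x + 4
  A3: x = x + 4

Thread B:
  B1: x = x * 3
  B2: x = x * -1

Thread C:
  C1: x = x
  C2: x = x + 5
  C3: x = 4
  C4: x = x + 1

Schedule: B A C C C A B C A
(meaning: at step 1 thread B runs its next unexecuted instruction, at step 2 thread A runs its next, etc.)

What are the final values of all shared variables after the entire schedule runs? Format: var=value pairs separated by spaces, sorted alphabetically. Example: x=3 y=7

Step 1: thread B executes B1 (x = x * 3). Shared: x=15. PCs: A@0 B@1 C@0
Step 2: thread A executes A1 (x = 2). Shared: x=2. PCs: A@1 B@1 C@0
Step 3: thread C executes C1 (x = x). Shared: x=2. PCs: A@1 B@1 C@1
Step 4: thread C executes C2 (x = x + 5). Shared: x=7. PCs: A@1 B@1 C@2
Step 5: thread C executes C3 (x = 4). Shared: x=4. PCs: A@1 B@1 C@3
Step 6: thread A executes A2 (x = x + 4). Shared: x=8. PCs: A@2 B@1 C@3
Step 7: thread B executes B2 (x = x * -1). Shared: x=-8. PCs: A@2 B@2 C@3
Step 8: thread C executes C4 (x = x + 1). Shared: x=-7. PCs: A@2 B@2 C@4
Step 9: thread A executes A3 (x = x + 4). Shared: x=-3. PCs: A@3 B@2 C@4

Answer: x=-3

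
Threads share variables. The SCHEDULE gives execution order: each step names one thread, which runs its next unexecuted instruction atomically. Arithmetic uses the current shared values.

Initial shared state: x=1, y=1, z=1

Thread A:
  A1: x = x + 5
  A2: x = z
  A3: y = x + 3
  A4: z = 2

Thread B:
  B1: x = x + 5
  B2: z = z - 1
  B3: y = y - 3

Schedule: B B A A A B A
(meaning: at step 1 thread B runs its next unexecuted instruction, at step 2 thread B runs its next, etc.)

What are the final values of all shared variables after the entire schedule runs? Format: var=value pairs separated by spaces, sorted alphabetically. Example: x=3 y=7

Answer: x=0 y=0 z=2

Derivation:
Step 1: thread B executes B1 (x = x + 5). Shared: x=6 y=1 z=1. PCs: A@0 B@1
Step 2: thread B executes B2 (z = z - 1). Shared: x=6 y=1 z=0. PCs: A@0 B@2
Step 3: thread A executes A1 (x = x + 5). Shared: x=11 y=1 z=0. PCs: A@1 B@2
Step 4: thread A executes A2 (x = z). Shared: x=0 y=1 z=0. PCs: A@2 B@2
Step 5: thread A executes A3 (y = x + 3). Shared: x=0 y=3 z=0. PCs: A@3 B@2
Step 6: thread B executes B3 (y = y - 3). Shared: x=0 y=0 z=0. PCs: A@3 B@3
Step 7: thread A executes A4 (z = 2). Shared: x=0 y=0 z=2. PCs: A@4 B@3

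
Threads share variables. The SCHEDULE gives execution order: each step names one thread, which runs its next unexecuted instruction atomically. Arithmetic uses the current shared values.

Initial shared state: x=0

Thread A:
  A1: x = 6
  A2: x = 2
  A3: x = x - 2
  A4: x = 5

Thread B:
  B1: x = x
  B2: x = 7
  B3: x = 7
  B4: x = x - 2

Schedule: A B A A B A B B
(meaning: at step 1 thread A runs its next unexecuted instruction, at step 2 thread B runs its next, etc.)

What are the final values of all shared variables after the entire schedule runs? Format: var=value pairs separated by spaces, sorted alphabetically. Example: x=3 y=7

Step 1: thread A executes A1 (x = 6). Shared: x=6. PCs: A@1 B@0
Step 2: thread B executes B1 (x = x). Shared: x=6. PCs: A@1 B@1
Step 3: thread A executes A2 (x = 2). Shared: x=2. PCs: A@2 B@1
Step 4: thread A executes A3 (x = x - 2). Shared: x=0. PCs: A@3 B@1
Step 5: thread B executes B2 (x = 7). Shared: x=7. PCs: A@3 B@2
Step 6: thread A executes A4 (x = 5). Shared: x=5. PCs: A@4 B@2
Step 7: thread B executes B3 (x = 7). Shared: x=7. PCs: A@4 B@3
Step 8: thread B executes B4 (x = x - 2). Shared: x=5. PCs: A@4 B@4

Answer: x=5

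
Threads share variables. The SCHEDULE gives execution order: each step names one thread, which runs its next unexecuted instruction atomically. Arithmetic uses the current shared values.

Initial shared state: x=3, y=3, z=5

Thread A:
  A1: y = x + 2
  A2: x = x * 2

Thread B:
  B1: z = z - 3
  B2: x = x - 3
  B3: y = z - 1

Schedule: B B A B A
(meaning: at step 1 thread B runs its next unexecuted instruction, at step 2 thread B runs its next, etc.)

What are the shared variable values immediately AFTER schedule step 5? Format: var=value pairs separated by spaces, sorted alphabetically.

Step 1: thread B executes B1 (z = z - 3). Shared: x=3 y=3 z=2. PCs: A@0 B@1
Step 2: thread B executes B2 (x = x - 3). Shared: x=0 y=3 z=2. PCs: A@0 B@2
Step 3: thread A executes A1 (y = x + 2). Shared: x=0 y=2 z=2. PCs: A@1 B@2
Step 4: thread B executes B3 (y = z - 1). Shared: x=0 y=1 z=2. PCs: A@1 B@3
Step 5: thread A executes A2 (x = x * 2). Shared: x=0 y=1 z=2. PCs: A@2 B@3

Answer: x=0 y=1 z=2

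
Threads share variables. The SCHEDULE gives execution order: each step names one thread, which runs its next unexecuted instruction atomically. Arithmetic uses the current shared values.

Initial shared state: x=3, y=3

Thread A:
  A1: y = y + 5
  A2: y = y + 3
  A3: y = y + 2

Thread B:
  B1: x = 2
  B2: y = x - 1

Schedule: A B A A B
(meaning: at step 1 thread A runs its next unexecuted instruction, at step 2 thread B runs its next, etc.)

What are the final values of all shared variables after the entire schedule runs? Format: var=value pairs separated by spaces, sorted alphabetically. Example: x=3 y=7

Step 1: thread A executes A1 (y = y + 5). Shared: x=3 y=8. PCs: A@1 B@0
Step 2: thread B executes B1 (x = 2). Shared: x=2 y=8. PCs: A@1 B@1
Step 3: thread A executes A2 (y = y + 3). Shared: x=2 y=11. PCs: A@2 B@1
Step 4: thread A executes A3 (y = y + 2). Shared: x=2 y=13. PCs: A@3 B@1
Step 5: thread B executes B2 (y = x - 1). Shared: x=2 y=1. PCs: A@3 B@2

Answer: x=2 y=1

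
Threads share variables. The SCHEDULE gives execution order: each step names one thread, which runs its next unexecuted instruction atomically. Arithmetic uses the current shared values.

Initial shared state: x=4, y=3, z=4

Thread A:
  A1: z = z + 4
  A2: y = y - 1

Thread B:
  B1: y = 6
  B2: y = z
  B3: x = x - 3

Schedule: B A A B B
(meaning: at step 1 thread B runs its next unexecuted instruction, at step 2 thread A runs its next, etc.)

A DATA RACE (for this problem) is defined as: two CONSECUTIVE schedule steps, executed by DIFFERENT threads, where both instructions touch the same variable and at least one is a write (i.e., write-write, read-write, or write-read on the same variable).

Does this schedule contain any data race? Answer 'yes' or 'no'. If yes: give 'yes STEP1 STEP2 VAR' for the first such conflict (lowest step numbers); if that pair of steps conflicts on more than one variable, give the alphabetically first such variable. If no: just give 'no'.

Steps 1,2: B(r=-,w=y) vs A(r=z,w=z). No conflict.
Steps 2,3: same thread (A). No race.
Steps 3,4: A(y = y - 1) vs B(y = z). RACE on y (W-W).
Steps 4,5: same thread (B). No race.
First conflict at steps 3,4.

Answer: yes 3 4 y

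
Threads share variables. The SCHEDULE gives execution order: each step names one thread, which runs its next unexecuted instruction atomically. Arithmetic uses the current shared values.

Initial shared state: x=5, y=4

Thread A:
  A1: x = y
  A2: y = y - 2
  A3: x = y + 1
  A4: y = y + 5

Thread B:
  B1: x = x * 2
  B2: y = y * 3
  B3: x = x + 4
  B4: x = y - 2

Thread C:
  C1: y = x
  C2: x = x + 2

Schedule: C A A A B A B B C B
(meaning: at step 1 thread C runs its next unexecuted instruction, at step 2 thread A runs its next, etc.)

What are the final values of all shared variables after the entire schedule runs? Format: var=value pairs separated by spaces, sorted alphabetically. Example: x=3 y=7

Step 1: thread C executes C1 (y = x). Shared: x=5 y=5. PCs: A@0 B@0 C@1
Step 2: thread A executes A1 (x = y). Shared: x=5 y=5. PCs: A@1 B@0 C@1
Step 3: thread A executes A2 (y = y - 2). Shared: x=5 y=3. PCs: A@2 B@0 C@1
Step 4: thread A executes A3 (x = y + 1). Shared: x=4 y=3. PCs: A@3 B@0 C@1
Step 5: thread B executes B1 (x = x * 2). Shared: x=8 y=3. PCs: A@3 B@1 C@1
Step 6: thread A executes A4 (y = y + 5). Shared: x=8 y=8. PCs: A@4 B@1 C@1
Step 7: thread B executes B2 (y = y * 3). Shared: x=8 y=24. PCs: A@4 B@2 C@1
Step 8: thread B executes B3 (x = x + 4). Shared: x=12 y=24. PCs: A@4 B@3 C@1
Step 9: thread C executes C2 (x = x + 2). Shared: x=14 y=24. PCs: A@4 B@3 C@2
Step 10: thread B executes B4 (x = y - 2). Shared: x=22 y=24. PCs: A@4 B@4 C@2

Answer: x=22 y=24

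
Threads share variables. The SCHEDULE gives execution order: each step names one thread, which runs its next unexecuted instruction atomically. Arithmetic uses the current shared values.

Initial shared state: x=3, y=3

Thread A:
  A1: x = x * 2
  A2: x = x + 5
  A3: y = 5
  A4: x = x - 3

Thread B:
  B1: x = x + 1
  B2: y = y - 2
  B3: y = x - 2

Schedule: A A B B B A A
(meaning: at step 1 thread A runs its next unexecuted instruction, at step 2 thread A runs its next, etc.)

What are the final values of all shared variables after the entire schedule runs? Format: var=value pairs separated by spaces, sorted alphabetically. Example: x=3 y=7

Step 1: thread A executes A1 (x = x * 2). Shared: x=6 y=3. PCs: A@1 B@0
Step 2: thread A executes A2 (x = x + 5). Shared: x=11 y=3. PCs: A@2 B@0
Step 3: thread B executes B1 (x = x + 1). Shared: x=12 y=3. PCs: A@2 B@1
Step 4: thread B executes B2 (y = y - 2). Shared: x=12 y=1. PCs: A@2 B@2
Step 5: thread B executes B3 (y = x - 2). Shared: x=12 y=10. PCs: A@2 B@3
Step 6: thread A executes A3 (y = 5). Shared: x=12 y=5. PCs: A@3 B@3
Step 7: thread A executes A4 (x = x - 3). Shared: x=9 y=5. PCs: A@4 B@3

Answer: x=9 y=5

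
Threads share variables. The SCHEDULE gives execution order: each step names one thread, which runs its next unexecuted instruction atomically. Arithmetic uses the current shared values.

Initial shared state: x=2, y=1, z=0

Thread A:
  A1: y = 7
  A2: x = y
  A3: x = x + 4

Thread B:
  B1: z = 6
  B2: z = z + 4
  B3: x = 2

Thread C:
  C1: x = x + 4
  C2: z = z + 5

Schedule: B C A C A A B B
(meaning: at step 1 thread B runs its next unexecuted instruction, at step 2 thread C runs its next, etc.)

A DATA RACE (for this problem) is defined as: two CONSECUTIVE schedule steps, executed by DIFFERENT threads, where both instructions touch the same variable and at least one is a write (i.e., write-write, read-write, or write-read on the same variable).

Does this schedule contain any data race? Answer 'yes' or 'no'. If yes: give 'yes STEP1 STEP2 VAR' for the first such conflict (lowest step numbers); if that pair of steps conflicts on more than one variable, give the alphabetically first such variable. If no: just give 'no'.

Answer: no

Derivation:
Steps 1,2: B(r=-,w=z) vs C(r=x,w=x). No conflict.
Steps 2,3: C(r=x,w=x) vs A(r=-,w=y). No conflict.
Steps 3,4: A(r=-,w=y) vs C(r=z,w=z). No conflict.
Steps 4,5: C(r=z,w=z) vs A(r=y,w=x). No conflict.
Steps 5,6: same thread (A). No race.
Steps 6,7: A(r=x,w=x) vs B(r=z,w=z). No conflict.
Steps 7,8: same thread (B). No race.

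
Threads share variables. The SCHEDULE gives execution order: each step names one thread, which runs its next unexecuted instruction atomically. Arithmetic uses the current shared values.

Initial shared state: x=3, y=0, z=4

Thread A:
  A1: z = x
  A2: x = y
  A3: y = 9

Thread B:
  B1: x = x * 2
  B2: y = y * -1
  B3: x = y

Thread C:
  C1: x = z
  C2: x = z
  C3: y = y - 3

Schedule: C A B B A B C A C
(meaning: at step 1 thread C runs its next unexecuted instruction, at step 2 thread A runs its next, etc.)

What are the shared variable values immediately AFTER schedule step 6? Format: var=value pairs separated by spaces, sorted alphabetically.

Answer: x=0 y=0 z=4

Derivation:
Step 1: thread C executes C1 (x = z). Shared: x=4 y=0 z=4. PCs: A@0 B@0 C@1
Step 2: thread A executes A1 (z = x). Shared: x=4 y=0 z=4. PCs: A@1 B@0 C@1
Step 3: thread B executes B1 (x = x * 2). Shared: x=8 y=0 z=4. PCs: A@1 B@1 C@1
Step 4: thread B executes B2 (y = y * -1). Shared: x=8 y=0 z=4. PCs: A@1 B@2 C@1
Step 5: thread A executes A2 (x = y). Shared: x=0 y=0 z=4. PCs: A@2 B@2 C@1
Step 6: thread B executes B3 (x = y). Shared: x=0 y=0 z=4. PCs: A@2 B@3 C@1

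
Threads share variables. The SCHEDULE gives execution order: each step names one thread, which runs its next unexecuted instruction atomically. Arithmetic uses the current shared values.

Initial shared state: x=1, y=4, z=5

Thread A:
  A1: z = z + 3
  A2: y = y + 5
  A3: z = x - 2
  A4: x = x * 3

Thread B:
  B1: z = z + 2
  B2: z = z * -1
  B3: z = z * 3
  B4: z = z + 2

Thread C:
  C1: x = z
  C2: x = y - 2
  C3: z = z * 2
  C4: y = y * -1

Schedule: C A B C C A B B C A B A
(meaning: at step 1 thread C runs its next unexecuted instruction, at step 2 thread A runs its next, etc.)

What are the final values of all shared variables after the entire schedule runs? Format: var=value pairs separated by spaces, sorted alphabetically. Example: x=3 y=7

Step 1: thread C executes C1 (x = z). Shared: x=5 y=4 z=5. PCs: A@0 B@0 C@1
Step 2: thread A executes A1 (z = z + 3). Shared: x=5 y=4 z=8. PCs: A@1 B@0 C@1
Step 3: thread B executes B1 (z = z + 2). Shared: x=5 y=4 z=10. PCs: A@1 B@1 C@1
Step 4: thread C executes C2 (x = y - 2). Shared: x=2 y=4 z=10. PCs: A@1 B@1 C@2
Step 5: thread C executes C3 (z = z * 2). Shared: x=2 y=4 z=20. PCs: A@1 B@1 C@3
Step 6: thread A executes A2 (y = y + 5). Shared: x=2 y=9 z=20. PCs: A@2 B@1 C@3
Step 7: thread B executes B2 (z = z * -1). Shared: x=2 y=9 z=-20. PCs: A@2 B@2 C@3
Step 8: thread B executes B3 (z = z * 3). Shared: x=2 y=9 z=-60. PCs: A@2 B@3 C@3
Step 9: thread C executes C4 (y = y * -1). Shared: x=2 y=-9 z=-60. PCs: A@2 B@3 C@4
Step 10: thread A executes A3 (z = x - 2). Shared: x=2 y=-9 z=0. PCs: A@3 B@3 C@4
Step 11: thread B executes B4 (z = z + 2). Shared: x=2 y=-9 z=2. PCs: A@3 B@4 C@4
Step 12: thread A executes A4 (x = x * 3). Shared: x=6 y=-9 z=2. PCs: A@4 B@4 C@4

Answer: x=6 y=-9 z=2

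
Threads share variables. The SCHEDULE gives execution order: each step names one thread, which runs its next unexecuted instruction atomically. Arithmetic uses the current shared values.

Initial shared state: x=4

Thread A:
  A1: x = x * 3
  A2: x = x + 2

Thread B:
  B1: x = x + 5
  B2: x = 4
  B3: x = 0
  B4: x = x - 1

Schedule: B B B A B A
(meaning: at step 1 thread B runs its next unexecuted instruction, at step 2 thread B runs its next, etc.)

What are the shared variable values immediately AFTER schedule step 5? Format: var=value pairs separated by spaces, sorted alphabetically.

Step 1: thread B executes B1 (x = x + 5). Shared: x=9. PCs: A@0 B@1
Step 2: thread B executes B2 (x = 4). Shared: x=4. PCs: A@0 B@2
Step 3: thread B executes B3 (x = 0). Shared: x=0. PCs: A@0 B@3
Step 4: thread A executes A1 (x = x * 3). Shared: x=0. PCs: A@1 B@3
Step 5: thread B executes B4 (x = x - 1). Shared: x=-1. PCs: A@1 B@4

Answer: x=-1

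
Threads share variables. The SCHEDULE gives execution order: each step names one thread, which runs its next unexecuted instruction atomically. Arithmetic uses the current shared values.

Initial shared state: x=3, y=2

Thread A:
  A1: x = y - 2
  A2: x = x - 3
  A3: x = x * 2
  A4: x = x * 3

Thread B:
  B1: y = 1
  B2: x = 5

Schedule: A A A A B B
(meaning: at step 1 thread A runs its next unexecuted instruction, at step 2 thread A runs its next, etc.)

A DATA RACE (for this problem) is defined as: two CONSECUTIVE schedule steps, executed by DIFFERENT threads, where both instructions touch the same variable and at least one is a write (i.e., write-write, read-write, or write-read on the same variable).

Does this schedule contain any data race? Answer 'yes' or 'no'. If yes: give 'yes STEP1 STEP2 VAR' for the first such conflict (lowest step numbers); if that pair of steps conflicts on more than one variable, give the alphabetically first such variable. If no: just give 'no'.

Steps 1,2: same thread (A). No race.
Steps 2,3: same thread (A). No race.
Steps 3,4: same thread (A). No race.
Steps 4,5: A(r=x,w=x) vs B(r=-,w=y). No conflict.
Steps 5,6: same thread (B). No race.

Answer: no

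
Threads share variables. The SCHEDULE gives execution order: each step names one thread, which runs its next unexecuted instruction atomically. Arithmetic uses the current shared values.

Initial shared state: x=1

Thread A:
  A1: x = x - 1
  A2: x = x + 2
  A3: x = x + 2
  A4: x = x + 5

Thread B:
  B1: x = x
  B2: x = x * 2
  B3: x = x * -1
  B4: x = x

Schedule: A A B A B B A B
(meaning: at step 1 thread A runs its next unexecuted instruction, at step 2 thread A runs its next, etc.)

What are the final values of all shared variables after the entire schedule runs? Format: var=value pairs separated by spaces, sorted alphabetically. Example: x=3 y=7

Answer: x=-3

Derivation:
Step 1: thread A executes A1 (x = x - 1). Shared: x=0. PCs: A@1 B@0
Step 2: thread A executes A2 (x = x + 2). Shared: x=2. PCs: A@2 B@0
Step 3: thread B executes B1 (x = x). Shared: x=2. PCs: A@2 B@1
Step 4: thread A executes A3 (x = x + 2). Shared: x=4. PCs: A@3 B@1
Step 5: thread B executes B2 (x = x * 2). Shared: x=8. PCs: A@3 B@2
Step 6: thread B executes B3 (x = x * -1). Shared: x=-8. PCs: A@3 B@3
Step 7: thread A executes A4 (x = x + 5). Shared: x=-3. PCs: A@4 B@3
Step 8: thread B executes B4 (x = x). Shared: x=-3. PCs: A@4 B@4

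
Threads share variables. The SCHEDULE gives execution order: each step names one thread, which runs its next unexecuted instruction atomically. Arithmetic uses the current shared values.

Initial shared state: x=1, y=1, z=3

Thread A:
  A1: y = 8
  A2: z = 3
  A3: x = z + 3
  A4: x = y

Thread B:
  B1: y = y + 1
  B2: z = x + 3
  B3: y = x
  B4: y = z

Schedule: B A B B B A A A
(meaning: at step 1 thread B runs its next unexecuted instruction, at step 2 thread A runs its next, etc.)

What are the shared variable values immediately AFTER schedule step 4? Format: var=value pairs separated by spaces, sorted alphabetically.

Answer: x=1 y=1 z=4

Derivation:
Step 1: thread B executes B1 (y = y + 1). Shared: x=1 y=2 z=3. PCs: A@0 B@1
Step 2: thread A executes A1 (y = 8). Shared: x=1 y=8 z=3. PCs: A@1 B@1
Step 3: thread B executes B2 (z = x + 3). Shared: x=1 y=8 z=4. PCs: A@1 B@2
Step 4: thread B executes B3 (y = x). Shared: x=1 y=1 z=4. PCs: A@1 B@3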